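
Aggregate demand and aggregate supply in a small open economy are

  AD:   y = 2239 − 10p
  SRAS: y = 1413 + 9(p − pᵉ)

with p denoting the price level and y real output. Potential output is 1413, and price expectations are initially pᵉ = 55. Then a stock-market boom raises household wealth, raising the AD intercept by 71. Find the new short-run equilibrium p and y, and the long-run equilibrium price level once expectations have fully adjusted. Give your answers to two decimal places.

Short run: p = 73.26, y = 1577.37. Long run: p = 89.70.

AD shifts right: new AD is y = 2310 − 10p. With pᵉ = 55, SRAS is y = 918 + 9p.
Short run: 2310 − 10p = 918 + 9p gives 1392 = 19p, so p = 73.26 and y = 2310 − 10p = 1577.37.
y = 1577.37 is above potential 1413; expectations adjust and SRAS shifts left until y = 1413.
Long run: on the new AD curve, 1413 = 2310 − 10p gives p = 89.70.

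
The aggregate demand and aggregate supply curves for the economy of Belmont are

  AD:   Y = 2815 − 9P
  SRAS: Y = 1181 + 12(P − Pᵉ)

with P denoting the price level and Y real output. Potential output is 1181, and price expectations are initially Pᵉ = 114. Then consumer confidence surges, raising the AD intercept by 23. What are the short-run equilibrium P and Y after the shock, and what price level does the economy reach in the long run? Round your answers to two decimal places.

Short run: P = 144.05, Y = 1541.57. Long run: P = 184.11.

AD shifts right: new AD is Y = 2838 − 9P. With Pᵉ = 114, SRAS is Y = 12P − 187.
Short run: 2838 − 9P = 12P − 187 gives 3025 = 21P, so P = 144.05 and Y = 2838 − 9P = 1541.57.
Y = 1541.57 is above potential 1181; expectations adjust and SRAS shifts left until Y = 1181.
Long run: on the new AD curve, 1181 = 2838 − 9P gives P = 184.11.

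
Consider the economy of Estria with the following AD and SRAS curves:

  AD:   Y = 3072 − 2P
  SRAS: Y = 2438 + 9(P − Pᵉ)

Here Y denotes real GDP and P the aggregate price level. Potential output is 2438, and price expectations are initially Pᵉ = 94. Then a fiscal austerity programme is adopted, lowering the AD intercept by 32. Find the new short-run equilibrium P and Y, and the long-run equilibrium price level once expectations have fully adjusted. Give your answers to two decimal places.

AD shifts left: new AD is Y = 3040 − 2P. With Pᵉ = 94, SRAS is Y = 1592 + 9P.
Short run: 3040 − 2P = 1592 + 9P gives 1448 = 11P, so P = 131.64 and Y = 3040 − 2P = 2776.73.
Y = 2776.73 is above potential 2438; expectations adjust and SRAS shifts left until Y = 2438.
Long run: on the new AD curve, 2438 = 3040 − 2P gives P = 301.00.

Short run: P = 131.64, Y = 2776.73. Long run: P = 301.00.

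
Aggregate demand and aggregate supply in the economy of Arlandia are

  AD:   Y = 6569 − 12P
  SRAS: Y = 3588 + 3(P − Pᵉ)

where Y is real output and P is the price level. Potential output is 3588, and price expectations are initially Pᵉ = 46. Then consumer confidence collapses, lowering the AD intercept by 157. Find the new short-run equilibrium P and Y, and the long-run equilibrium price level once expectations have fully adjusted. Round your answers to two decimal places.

Short run: P = 197.47, Y = 4042.40. Long run: P = 235.33.

AD shifts left: new AD is Y = 6412 − 12P. With Pᵉ = 46, SRAS is Y = 3450 + 3P.
Short run: 6412 − 12P = 3450 + 3P gives 2962 = 15P, so P = 197.47 and Y = 6412 − 12P = 4042.40.
Y = 4042.40 is above potential 3588; expectations adjust and SRAS shifts left until Y = 3588.
Long run: on the new AD curve, 3588 = 6412 − 12P gives P = 235.33.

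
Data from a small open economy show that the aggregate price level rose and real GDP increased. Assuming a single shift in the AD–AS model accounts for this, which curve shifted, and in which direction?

P rose and Y rose. An AD shift moves P and Y in the same direction; an SRAS shift moves them in opposite directions.
Here P and Y moved in the same direction, so the AD curve shifted.
Since Y rose, AD shifted right.

AD shifted right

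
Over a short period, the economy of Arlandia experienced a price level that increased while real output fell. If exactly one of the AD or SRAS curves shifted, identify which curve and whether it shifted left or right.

SRAS shifted left

P rose and Y fell. An AD shift moves P and Y in the same direction; an SRAS shift moves them in opposite directions.
Here P and Y moved in opposite directions, so the SRAS curve shifted.
Since Y fell, SRAS shifted left.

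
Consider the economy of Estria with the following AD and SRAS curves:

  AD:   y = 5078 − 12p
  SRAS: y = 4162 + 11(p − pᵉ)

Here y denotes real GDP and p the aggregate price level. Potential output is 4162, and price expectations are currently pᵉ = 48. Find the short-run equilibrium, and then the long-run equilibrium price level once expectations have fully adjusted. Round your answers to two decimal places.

Short run: p = 62.78, y = 4324.61. Long run: p = 76.33.

Short run: with pᵉ = 48, SRAS is y = 3634 + 11p. Setting AD = SRAS gives 1444 = 23p, so p = 62.78 and y = 5078 − 12p = 4324.61.
Output 4324.61 is above potential 4162, so over time expected prices rise and SRAS shifts left until y returns to 4162.
Long run: y = 4162 on the AD curve gives 4162 = 5078 − 12p, so p = 76.33.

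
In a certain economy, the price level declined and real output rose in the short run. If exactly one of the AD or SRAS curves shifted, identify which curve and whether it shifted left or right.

P fell and Y rose. An AD shift moves P and Y in the same direction; an SRAS shift moves them in opposite directions.
Here P and Y moved in opposite directions, so the SRAS curve shifted.
Since Y rose, SRAS shifted right.

SRAS shifted right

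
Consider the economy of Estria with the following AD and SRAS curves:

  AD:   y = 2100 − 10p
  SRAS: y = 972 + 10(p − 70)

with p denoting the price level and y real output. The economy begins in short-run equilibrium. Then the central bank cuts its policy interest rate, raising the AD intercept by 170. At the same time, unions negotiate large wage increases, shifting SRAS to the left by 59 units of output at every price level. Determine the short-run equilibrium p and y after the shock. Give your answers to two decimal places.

p = 102.85, y = 1241.50

After both shocks: AD is y = 2270 − 10p and SRAS is y = 213 + 10p.
Setting them equal: 2057 = 20p, so p = 102.85.
Substituting into AD, y = 1241.50.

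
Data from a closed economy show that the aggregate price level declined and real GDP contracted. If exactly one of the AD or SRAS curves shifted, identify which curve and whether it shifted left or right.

AD shifted left

P fell and Y fell. An AD shift moves P and Y in the same direction; an SRAS shift moves them in opposite directions.
Here P and Y moved in the same direction, so the AD curve shifted.
Since Y fell, AD shifted left.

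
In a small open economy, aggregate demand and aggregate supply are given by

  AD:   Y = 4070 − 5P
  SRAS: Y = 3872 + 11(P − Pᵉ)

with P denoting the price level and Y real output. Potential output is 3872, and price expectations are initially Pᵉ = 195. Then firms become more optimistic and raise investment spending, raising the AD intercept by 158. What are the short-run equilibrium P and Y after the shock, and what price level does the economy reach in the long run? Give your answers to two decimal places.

Short run: P = 156.31, Y = 3446.44. Long run: P = 71.20.

AD shifts right: new AD is Y = 4228 − 5P. With Pᵉ = 195, SRAS is Y = 1727 + 11P.
Short run: 4228 − 5P = 1727 + 11P gives 2501 = 16P, so P = 156.31 and Y = 4228 − 5P = 3446.44.
Y = 3446.44 is below potential 3872; expectations adjust and SRAS shifts right until Y = 3872.
Long run: on the new AD curve, 3872 = 4228 − 5P gives P = 71.20.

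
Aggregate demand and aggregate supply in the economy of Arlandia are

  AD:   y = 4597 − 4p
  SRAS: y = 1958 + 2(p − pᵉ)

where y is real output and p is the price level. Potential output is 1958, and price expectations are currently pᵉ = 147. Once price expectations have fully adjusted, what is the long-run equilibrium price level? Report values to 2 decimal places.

Short run: with pᵉ = 147, SRAS is y = 1664 + 2p. Setting AD = SRAS gives 2933 = 6p, so p = 488.83 and y = 4597 − 4p = 2641.67.
Output 2641.67 is above potential 1958, so over time expected prices rise and SRAS shifts left until y returns to 1958.
Long run: y = 1958 on the AD curve gives 1958 = 4597 − 4p, so p = 659.75.

Long-run p = 659.75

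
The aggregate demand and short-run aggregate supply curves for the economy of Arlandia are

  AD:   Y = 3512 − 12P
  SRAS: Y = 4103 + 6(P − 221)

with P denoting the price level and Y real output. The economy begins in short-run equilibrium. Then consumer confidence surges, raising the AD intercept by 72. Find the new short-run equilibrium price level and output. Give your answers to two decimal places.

P = 44.83, Y = 3046.00

This is a positive demand shock: AD shifts right.
New AD: Y = 3584 − 12P.
SRAS can be written Y = 2777 + 6P.
Set AD = SRAS: 3584 − 12P = 2777 + 6P, so 807 = 18P and P = 44.83.
Substituting into AD, Y = 3046.00.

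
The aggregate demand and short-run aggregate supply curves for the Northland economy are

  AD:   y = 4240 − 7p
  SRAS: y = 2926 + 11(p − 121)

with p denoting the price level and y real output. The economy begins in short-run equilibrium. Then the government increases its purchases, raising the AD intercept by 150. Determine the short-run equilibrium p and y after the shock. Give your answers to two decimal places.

p = 155.28, y = 3303.06

This is a positive demand shock: AD shifts right.
New AD: y = 4390 − 7p.
SRAS can be written y = 1595 + 11p.
Set AD = SRAS: 4390 − 7p = 1595 + 11p, so 2795 = 18p and p = 155.28.
Substituting into AD, y = 3303.06.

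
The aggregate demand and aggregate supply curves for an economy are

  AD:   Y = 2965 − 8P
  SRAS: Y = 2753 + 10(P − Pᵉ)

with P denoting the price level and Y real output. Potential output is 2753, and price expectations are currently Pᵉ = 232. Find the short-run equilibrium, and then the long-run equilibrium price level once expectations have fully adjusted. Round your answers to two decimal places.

Short run: with Pᵉ = 232, SRAS is Y = 433 + 10P. Setting AD = SRAS gives 2532 = 18P, so P = 140.67 and Y = 2965 − 8P = 1839.67.
Output 1839.67 is below potential 2753, so over time expected prices fall and SRAS shifts right until Y returns to 2753.
Long run: Y = 2753 on the AD curve gives 2753 = 2965 − 8P, so P = 26.50.

Short run: P = 140.67, Y = 1839.67. Long run: P = 26.50.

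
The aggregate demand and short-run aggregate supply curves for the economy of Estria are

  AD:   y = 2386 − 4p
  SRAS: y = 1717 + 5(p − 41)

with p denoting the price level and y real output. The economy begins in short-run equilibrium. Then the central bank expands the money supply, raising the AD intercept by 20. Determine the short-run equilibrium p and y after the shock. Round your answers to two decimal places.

This is a positive demand shock: AD shifts right.
New AD: y = 2406 − 4p.
SRAS can be written y = 1512 + 5p.
Set AD = SRAS: 2406 − 4p = 1512 + 5p, so 894 = 9p and p = 99.33.
Substituting into AD, y = 2008.67.

p = 99.33, y = 2008.67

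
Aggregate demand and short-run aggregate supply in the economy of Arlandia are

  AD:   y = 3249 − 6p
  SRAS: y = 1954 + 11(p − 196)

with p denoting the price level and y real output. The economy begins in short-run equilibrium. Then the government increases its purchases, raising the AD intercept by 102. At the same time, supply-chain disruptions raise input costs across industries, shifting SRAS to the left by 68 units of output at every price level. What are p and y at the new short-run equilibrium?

p = 213, y = 2073

After both shocks: AD is y = 3351 − 6p and SRAS is y = 11p − 270.
Setting them equal: 3621 = 17p, so p = 213.
y = 3351 − 6·213 = 2073.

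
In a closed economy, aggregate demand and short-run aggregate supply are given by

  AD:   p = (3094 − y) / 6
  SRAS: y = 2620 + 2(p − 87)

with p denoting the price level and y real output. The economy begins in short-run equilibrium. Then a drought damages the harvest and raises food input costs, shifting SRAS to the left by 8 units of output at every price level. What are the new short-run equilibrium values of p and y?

This is a negative supply shock: SRAS shifts left.
New SRAS: y = 2438 + 2p.
Set AD = SRAS: 3094 − 6p = 2438 + 2p, so 656 = 8p and p = 82.
y = 3094 − 6·82 = 2602.

p = 82, y = 2602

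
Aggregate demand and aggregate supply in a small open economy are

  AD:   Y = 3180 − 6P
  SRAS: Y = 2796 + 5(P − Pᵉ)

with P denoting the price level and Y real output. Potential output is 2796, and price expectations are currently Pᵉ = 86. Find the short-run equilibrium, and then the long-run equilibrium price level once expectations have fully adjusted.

Short run: with Pᵉ = 86, SRAS is Y = 2366 + 5P. Setting AD = SRAS gives 814 = 11P, so P = 74 and Y = 3180 − 6·74 = 2736.
Output 2736 is below potential 2796, so over time expected prices fall and SRAS shifts right until Y returns to 2796.
Long run: Y = 2796 on the AD curve gives 2796 = 3180 − 6P, so P = 64.

Short run: P = 74, Y = 2736. Long run: P = 64.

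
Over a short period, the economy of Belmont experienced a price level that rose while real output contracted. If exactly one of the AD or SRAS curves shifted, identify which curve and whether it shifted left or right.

SRAS shifted left

P rose and Y fell. An AD shift moves P and Y in the same direction; an SRAS shift moves them in opposite directions.
Here P and Y moved in opposite directions, so the SRAS curve shifted.
Since Y fell, SRAS shifted left.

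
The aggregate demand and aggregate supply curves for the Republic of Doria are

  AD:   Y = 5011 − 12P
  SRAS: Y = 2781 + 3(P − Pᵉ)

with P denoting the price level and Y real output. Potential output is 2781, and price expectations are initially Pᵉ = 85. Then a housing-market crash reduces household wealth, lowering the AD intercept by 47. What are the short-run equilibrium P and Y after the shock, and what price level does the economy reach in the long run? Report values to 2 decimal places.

Short run: P = 162.53, Y = 3013.60. Long run: P = 181.92.

AD shifts left: new AD is Y = 4964 − 12P. With Pᵉ = 85, SRAS is Y = 2526 + 3P.
Short run: 4964 − 12P = 2526 + 3P gives 2438 = 15P, so P = 162.53 and Y = 4964 − 12P = 3013.60.
Y = 3013.60 is above potential 2781; expectations adjust and SRAS shifts left until Y = 2781.
Long run: on the new AD curve, 2781 = 4964 − 12P gives P = 181.92.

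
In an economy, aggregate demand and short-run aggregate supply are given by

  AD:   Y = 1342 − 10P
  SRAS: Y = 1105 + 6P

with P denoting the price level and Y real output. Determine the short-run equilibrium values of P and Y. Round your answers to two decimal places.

Set AD = SRAS: 1342 − 10P = 1105 + 6P, so 237 = 16P and P = 14.81.
Substituting into AD, Y = 1342 − 10P = 1193.88.

P = 14.81, Y = 1193.88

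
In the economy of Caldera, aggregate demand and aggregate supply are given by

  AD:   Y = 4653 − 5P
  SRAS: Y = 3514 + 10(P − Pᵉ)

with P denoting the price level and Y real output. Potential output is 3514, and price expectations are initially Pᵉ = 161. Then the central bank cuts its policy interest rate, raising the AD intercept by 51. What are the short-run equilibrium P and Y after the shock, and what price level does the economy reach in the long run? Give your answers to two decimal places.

Short run: P = 186.67, Y = 3770.67. Long run: P = 238.00.

AD shifts right: new AD is Y = 4704 − 5P. With Pᵉ = 161, SRAS is Y = 1904 + 10P.
Short run: 4704 − 5P = 1904 + 10P gives 2800 = 15P, so P = 186.67 and Y = 4704 − 5P = 3770.67.
Y = 3770.67 is above potential 3514; expectations adjust and SRAS shifts left until Y = 3514.
Long run: on the new AD curve, 3514 = 4704 − 5P gives P = 238.00.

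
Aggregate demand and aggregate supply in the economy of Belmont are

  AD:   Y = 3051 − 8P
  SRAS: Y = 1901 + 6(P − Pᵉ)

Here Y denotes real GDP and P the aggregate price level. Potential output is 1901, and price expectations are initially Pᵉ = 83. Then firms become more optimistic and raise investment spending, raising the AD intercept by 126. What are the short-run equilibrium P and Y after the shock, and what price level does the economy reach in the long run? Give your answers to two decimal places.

Short run: P = 126.71, Y = 2163.29. Long run: P = 159.50.

AD shifts right: new AD is Y = 3177 − 8P. With Pᵉ = 83, SRAS is Y = 1403 + 6P.
Short run: 3177 − 8P = 1403 + 6P gives 1774 = 14P, so P = 126.71 and Y = 3177 − 8P = 2163.29.
Y = 2163.29 is above potential 1901; expectations adjust and SRAS shifts left until Y = 1901.
Long run: on the new AD curve, 1901 = 3177 − 8P gives P = 159.50.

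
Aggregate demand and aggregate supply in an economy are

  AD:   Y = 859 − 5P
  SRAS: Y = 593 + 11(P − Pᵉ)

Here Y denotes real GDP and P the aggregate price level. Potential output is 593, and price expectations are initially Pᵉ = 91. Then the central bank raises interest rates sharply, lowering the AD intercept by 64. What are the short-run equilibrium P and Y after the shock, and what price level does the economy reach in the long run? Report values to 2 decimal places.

AD shifts left: new AD is Y = 795 − 5P. With Pᵉ = 91, SRAS is Y = 11P − 408.
Short run: 795 − 5P = 11P − 408 gives 1203 = 16P, so P = 75.19 and Y = 795 − 5P = 419.06.
Y = 419.06 is below potential 593; expectations adjust and SRAS shifts right until Y = 593.
Long run: on the new AD curve, 593 = 795 − 5P gives P = 40.40.

Short run: P = 75.19, Y = 419.06. Long run: P = 40.40.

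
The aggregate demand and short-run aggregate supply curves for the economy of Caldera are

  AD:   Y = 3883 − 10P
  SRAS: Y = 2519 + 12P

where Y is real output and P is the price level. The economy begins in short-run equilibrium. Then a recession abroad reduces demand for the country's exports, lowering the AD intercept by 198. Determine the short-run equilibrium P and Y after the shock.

P = 53, Y = 3155

This is a negative demand shock: AD shifts left.
New AD: Y = 3685 − 10P.
Set AD = SRAS: 3685 − 10P = 2519 + 12P, so 1166 = 22P and P = 53.
Y = 3685 − 10·53 = 3155.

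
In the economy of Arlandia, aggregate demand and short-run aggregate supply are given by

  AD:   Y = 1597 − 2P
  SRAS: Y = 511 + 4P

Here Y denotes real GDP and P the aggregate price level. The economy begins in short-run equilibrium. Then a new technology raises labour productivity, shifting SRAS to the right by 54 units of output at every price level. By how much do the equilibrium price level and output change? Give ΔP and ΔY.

ΔP = -9, ΔY = +18

This is a positive supply shock: SRAS shifts right.
New SRAS: Y = 565 + 4P.
Set AD = SRAS: 1597 − 2P = 565 + 4P, so 1032 = 6P and P = 172.
Y = 1597 − 2·172 = 1253.
Initially P = 181, Y = 1235, so ΔP = -9 and ΔY = +18.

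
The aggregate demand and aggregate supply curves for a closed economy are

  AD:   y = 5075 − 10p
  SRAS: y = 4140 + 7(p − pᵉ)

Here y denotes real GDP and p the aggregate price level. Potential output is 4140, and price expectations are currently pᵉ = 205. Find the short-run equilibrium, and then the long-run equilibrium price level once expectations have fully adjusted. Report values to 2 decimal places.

Short run: with pᵉ = 205, SRAS is y = 2705 + 7p. Setting AD = SRAS gives 2370 = 17p, so p = 139.41 and y = 5075 − 10p = 3680.88.
Output 3680.88 is below potential 4140, so over time expected prices fall and SRAS shifts right until y returns to 4140.
Long run: y = 4140 on the AD curve gives 4140 = 5075 − 10p, so p = 93.50.

Short run: p = 139.41, y = 3680.88. Long run: p = 93.50.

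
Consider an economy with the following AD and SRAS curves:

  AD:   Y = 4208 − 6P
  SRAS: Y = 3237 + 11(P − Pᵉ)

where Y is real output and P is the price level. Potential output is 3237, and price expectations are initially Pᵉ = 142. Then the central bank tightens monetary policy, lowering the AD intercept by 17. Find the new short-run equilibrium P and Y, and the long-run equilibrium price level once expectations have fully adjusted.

AD shifts left: new AD is Y = 4191 − 6P. With Pᵉ = 142, SRAS is Y = 1675 + 11P.
Short run: 4191 − 6P = 1675 + 11P gives 2516 = 17P, so P = 148 and Y = 4191 − 6·148 = 3303.
Y = 3303 is above potential 3237; expectations adjust and SRAS shifts left until Y = 3237.
Long run: on the new AD curve, 3237 = 4191 − 6P gives P = 159.

Short run: P = 148, Y = 3303. Long run: P = 159.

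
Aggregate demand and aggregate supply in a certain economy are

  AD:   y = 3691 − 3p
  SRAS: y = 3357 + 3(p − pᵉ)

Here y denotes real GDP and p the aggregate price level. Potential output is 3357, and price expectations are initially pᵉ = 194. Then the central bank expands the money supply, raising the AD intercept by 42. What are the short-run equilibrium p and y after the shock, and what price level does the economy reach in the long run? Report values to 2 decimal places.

AD shifts right: new AD is y = 3733 − 3p. With pᵉ = 194, SRAS is y = 2775 + 3p.
Short run: 3733 − 3p = 2775 + 3p gives 958 = 6p, so p = 159.67 and y = 3733 − 3p = 3254.00.
y = 3254.00 is below potential 3357; expectations adjust and SRAS shifts right until y = 3357.
Long run: on the new AD curve, 3357 = 3733 − 3p gives p = 125.33.

Short run: p = 159.67, y = 3254.00. Long run: p = 125.33.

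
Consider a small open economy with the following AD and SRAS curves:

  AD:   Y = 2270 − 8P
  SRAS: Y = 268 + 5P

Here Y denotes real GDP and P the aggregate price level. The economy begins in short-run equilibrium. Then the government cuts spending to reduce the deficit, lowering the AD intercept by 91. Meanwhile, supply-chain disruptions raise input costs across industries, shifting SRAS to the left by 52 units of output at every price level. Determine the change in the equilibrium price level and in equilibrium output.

ΔP = -3, ΔY = -67

After both shocks: AD is Y = 2179 − 8P and SRAS is Y = 216 + 5P.
Setting them equal: 1963 = 13P, so P = 151.
Y = 2179 − 8·151 = 971.
Initially P = 154, Y = 1038, so ΔP = -3 and ΔY = -67.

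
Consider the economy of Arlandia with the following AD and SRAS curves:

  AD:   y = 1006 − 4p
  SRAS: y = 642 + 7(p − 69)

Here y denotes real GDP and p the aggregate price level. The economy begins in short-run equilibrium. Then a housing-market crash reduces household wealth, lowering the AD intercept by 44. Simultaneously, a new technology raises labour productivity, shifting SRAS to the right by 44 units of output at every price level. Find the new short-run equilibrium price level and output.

p = 69, y = 686

After both shocks: AD is y = 962 − 4p and SRAS is y = 203 + 7p.
Setting them equal: 759 = 11p, so p = 69.
y = 962 − 4·69 = 686.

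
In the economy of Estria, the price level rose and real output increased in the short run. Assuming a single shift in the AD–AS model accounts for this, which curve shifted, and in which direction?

P rose and Y rose. An AD shift moves P and Y in the same direction; an SRAS shift moves them in opposite directions.
Here P and Y moved in the same direction, so the AD curve shifted.
Since Y rose, AD shifted right.

AD shifted right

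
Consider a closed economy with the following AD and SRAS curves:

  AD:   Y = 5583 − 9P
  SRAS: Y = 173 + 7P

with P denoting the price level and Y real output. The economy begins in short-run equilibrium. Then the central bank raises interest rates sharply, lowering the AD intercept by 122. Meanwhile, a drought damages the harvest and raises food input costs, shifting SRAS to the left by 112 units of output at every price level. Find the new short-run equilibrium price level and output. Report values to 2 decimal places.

P = 337.50, Y = 2423.50

After both shocks: AD is Y = 5461 − 9P and SRAS is Y = 61 + 7P.
Setting them equal: 5400 = 16P, so P = 337.50.
Substituting into AD, Y = 2423.50.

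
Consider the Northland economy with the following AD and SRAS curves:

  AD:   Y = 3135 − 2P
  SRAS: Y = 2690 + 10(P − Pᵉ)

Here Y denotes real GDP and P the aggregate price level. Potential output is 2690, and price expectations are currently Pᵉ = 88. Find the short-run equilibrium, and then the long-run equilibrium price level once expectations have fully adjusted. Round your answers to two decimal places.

Short run: with Pᵉ = 88, SRAS is Y = 1810 + 10P. Setting AD = SRAS gives 1325 = 12P, so P = 110.42 and Y = 3135 − 2P = 2914.17.
Output 2914.17 is above potential 2690, so over time expected prices rise and SRAS shifts left until Y returns to 2690.
Long run: Y = 2690 on the AD curve gives 2690 = 3135 − 2P, so P = 222.50.

Short run: P = 110.42, Y = 2914.17. Long run: P = 222.50.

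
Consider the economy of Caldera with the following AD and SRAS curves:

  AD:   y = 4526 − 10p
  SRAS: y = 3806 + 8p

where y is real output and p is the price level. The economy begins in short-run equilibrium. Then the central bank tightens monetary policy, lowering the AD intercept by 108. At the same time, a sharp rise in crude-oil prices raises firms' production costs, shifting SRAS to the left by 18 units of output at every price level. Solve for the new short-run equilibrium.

p = 35, y = 4068

After both shocks: AD is y = 4418 − 10p and SRAS is y = 3788 + 8p.
Setting them equal: 630 = 18p, so p = 35.
y = 4418 − 10·35 = 4068.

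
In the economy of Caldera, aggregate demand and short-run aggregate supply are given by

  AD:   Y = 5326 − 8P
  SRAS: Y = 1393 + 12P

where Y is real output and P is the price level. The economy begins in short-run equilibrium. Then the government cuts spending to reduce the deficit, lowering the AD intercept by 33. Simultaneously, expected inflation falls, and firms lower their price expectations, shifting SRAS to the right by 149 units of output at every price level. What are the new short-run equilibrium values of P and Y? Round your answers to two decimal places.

After both shocks: AD is Y = 5293 − 8P and SRAS is Y = 1542 + 12P.
Setting them equal: 3751 = 20P, so P = 187.55.
Substituting into AD, Y = 3792.60.

P = 187.55, Y = 3792.60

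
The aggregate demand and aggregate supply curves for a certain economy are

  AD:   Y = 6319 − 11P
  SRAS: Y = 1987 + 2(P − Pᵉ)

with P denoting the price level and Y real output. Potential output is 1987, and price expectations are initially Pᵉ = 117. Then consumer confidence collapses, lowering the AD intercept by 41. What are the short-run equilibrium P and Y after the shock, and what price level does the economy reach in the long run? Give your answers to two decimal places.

AD shifts left: new AD is Y = 6278 − 11P. With Pᵉ = 117, SRAS is Y = 1753 + 2P.
Short run: 6278 − 11P = 1753 + 2P gives 4525 = 13P, so P = 348.08 and Y = 6278 − 11P = 2449.15.
Y = 2449.15 is above potential 1987; expectations adjust and SRAS shifts left until Y = 1987.
Long run: on the new AD curve, 1987 = 6278 − 11P gives P = 390.09.

Short run: P = 348.08, Y = 2449.15. Long run: P = 390.09.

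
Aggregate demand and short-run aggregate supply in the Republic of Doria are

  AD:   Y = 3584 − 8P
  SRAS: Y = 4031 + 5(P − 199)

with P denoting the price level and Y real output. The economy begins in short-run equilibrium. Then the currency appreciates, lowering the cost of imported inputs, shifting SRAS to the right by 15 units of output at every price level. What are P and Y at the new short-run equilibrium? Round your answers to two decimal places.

This is a positive supply shock: SRAS shifts right.
New SRAS: Y = 3051 + 5P.
Set AD = SRAS: 3584 − 8P = 3051 + 5P, so 533 = 13P and P = 41.00.
Substituting into AD, Y = 3256.00.

P = 41.00, Y = 3256.00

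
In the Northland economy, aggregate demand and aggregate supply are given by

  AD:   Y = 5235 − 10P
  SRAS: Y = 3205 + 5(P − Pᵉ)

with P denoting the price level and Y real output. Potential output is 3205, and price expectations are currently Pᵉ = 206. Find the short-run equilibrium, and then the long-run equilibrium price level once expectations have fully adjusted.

Short run: with Pᵉ = 206, SRAS is Y = 2175 + 5P. Setting AD = SRAS gives 3060 = 15P, so P = 204 and Y = 5235 − 10·204 = 3195.
Output 3195 is below potential 3205, so over time expected prices fall and SRAS shifts right until Y returns to 3205.
Long run: Y = 3205 on the AD curve gives 3205 = 5235 − 10P, so P = 203.

Short run: P = 204, Y = 3195. Long run: P = 203.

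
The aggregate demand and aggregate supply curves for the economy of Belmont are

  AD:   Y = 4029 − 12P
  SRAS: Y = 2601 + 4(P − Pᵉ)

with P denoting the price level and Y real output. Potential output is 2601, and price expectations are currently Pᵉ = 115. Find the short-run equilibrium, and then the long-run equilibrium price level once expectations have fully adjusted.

Short run: P = 118, Y = 2613. Long run: P = 119.

Short run: with Pᵉ = 115, SRAS is Y = 2141 + 4P. Setting AD = SRAS gives 1888 = 16P, so P = 118 and Y = 4029 − 12·118 = 2613.
Output 2613 is above potential 2601, so over time expected prices rise and SRAS shifts left until Y returns to 2601.
Long run: Y = 2601 on the AD curve gives 2601 = 4029 − 12P, so P = 119.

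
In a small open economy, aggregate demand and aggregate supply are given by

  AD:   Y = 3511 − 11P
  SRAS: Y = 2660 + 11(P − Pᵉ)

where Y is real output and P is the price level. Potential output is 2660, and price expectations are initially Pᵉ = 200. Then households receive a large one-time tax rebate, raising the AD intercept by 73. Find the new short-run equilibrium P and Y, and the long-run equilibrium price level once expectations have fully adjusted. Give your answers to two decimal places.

AD shifts right: new AD is Y = 3584 − 11P. With Pᵉ = 200, SRAS is Y = 460 + 11P.
Short run: 3584 − 11P = 460 + 11P gives 3124 = 22P, so P = 142.00 and Y = 3584 − 11P = 2022.00.
Y = 2022.00 is below potential 2660; expectations adjust and SRAS shifts right until Y = 2660.
Long run: on the new AD curve, 2660 = 3584 − 11P gives P = 84.00.

Short run: P = 142.00, Y = 2022.00. Long run: P = 84.00.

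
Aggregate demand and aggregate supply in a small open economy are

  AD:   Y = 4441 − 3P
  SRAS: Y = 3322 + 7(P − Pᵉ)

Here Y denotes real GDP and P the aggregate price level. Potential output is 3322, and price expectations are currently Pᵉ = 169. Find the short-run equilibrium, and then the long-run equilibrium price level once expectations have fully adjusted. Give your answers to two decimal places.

Short run: with Pᵉ = 169, SRAS is Y = 2139 + 7P. Setting AD = SRAS gives 2302 = 10P, so P = 230.20 and Y = 4441 − 3P = 3750.40.
Output 3750.40 is above potential 3322, so over time expected prices rise and SRAS shifts left until Y returns to 3322.
Long run: Y = 3322 on the AD curve gives 3322 = 4441 − 3P, so P = 373.00.

Short run: P = 230.20, Y = 3750.40. Long run: P = 373.00.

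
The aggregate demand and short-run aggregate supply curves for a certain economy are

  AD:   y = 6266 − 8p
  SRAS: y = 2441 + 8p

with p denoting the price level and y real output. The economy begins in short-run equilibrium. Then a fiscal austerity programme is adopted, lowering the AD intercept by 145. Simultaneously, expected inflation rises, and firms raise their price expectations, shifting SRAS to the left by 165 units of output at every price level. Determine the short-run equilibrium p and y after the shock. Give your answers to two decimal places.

After both shocks: AD is y = 6121 − 8p and SRAS is y = 2276 + 8p.
Setting them equal: 3845 = 16p, so p = 240.31.
Substituting into AD, y = 4198.50.

p = 240.31, y = 4198.50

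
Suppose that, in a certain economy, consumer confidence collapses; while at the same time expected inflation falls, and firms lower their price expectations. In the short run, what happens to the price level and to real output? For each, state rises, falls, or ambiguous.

The first event is a negative demand shock: AD shifts left, which by itself pushes P down and Y down.
The second is a favourable supply shock: SRAS shifts right, which by itself pushes P down and Y up.
Both shocks push P down, so P falls. The two shocks push Y in opposite directions, so the effect on Y is ambiguous.

Price level: falls; output: ambiguous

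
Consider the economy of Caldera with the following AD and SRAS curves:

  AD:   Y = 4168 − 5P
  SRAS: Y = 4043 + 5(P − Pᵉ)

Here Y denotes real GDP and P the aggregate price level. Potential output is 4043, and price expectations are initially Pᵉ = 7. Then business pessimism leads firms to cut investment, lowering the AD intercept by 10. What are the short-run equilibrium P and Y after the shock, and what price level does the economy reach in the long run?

Short run: P = 15, Y = 4083. Long run: P = 23.

AD shifts left: new AD is Y = 4158 − 5P. With Pᵉ = 7, SRAS is Y = 4008 + 5P.
Short run: 4158 − 5P = 4008 + 5P gives 150 = 10P, so P = 15 and Y = 4158 − 5·15 = 4083.
Y = 4083 is above potential 4043; expectations adjust and SRAS shifts left until Y = 4043.
Long run: on the new AD curve, 4043 = 4158 − 5P gives P = 23.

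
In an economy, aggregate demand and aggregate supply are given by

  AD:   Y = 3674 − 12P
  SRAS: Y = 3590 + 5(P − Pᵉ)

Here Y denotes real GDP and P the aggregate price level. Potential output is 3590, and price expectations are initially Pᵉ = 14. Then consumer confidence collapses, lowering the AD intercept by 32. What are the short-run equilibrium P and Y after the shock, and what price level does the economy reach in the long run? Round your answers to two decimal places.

Short run: P = 7.18, Y = 3555.88. Long run: P = 4.33.

AD shifts left: new AD is Y = 3642 − 12P. With Pᵉ = 14, SRAS is Y = 3520 + 5P.
Short run: 3642 − 12P = 3520 + 5P gives 122 = 17P, so P = 7.18 and Y = 3642 − 12P = 3555.88.
Y = 3555.88 is below potential 3590; expectations adjust and SRAS shifts right until Y = 3590.
Long run: on the new AD curve, 3590 = 3642 − 12P gives P = 4.33.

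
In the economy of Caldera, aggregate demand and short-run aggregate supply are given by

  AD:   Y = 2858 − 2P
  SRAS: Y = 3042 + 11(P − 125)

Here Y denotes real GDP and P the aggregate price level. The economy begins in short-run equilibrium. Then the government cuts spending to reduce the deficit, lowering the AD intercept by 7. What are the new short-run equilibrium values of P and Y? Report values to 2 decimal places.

P = 91.08, Y = 2668.85

This is a negative demand shock: AD shifts left.
New AD: Y = 2851 − 2P.
SRAS can be written Y = 1667 + 11P.
Set AD = SRAS: 2851 − 2P = 1667 + 11P, so 1184 = 13P and P = 91.08.
Substituting into AD, Y = 2668.85.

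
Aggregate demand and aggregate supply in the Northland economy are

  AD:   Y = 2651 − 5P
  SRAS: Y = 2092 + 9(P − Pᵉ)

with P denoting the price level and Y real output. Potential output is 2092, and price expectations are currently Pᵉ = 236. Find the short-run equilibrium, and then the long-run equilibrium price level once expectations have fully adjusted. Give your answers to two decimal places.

Short run: P = 191.64, Y = 1692.79. Long run: P = 111.80.

Short run: with Pᵉ = 236, SRAS is Y = 9P − 32. Setting AD = SRAS gives 2683 = 14P, so P = 191.64 and Y = 2651 − 5P = 1692.79.
Output 1692.79 is below potential 2092, so over time expected prices fall and SRAS shifts right until Y returns to 2092.
Long run: Y = 2092 on the AD curve gives 2092 = 2651 − 5P, so P = 111.80.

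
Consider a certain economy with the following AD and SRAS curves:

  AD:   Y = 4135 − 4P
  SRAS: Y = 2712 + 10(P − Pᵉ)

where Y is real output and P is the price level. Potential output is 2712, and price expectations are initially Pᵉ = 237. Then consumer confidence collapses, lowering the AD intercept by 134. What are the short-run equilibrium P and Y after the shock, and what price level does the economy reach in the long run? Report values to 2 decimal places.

AD shifts left: new AD is Y = 4001 − 4P. With Pᵉ = 237, SRAS is Y = 342 + 10P.
Short run: 4001 − 4P = 342 + 10P gives 3659 = 14P, so P = 261.36 and Y = 4001 − 4P = 2955.57.
Y = 2955.57 is above potential 2712; expectations adjust and SRAS shifts left until Y = 2712.
Long run: on the new AD curve, 2712 = 4001 − 4P gives P = 322.25.

Short run: P = 261.36, Y = 2955.57. Long run: P = 322.25.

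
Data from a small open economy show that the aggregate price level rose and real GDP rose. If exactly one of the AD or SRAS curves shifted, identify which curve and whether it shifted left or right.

P rose and Y rose. An AD shift moves P and Y in the same direction; an SRAS shift moves them in opposite directions.
Here P and Y moved in the same direction, so the AD curve shifted.
Since Y rose, AD shifted right.

AD shifted right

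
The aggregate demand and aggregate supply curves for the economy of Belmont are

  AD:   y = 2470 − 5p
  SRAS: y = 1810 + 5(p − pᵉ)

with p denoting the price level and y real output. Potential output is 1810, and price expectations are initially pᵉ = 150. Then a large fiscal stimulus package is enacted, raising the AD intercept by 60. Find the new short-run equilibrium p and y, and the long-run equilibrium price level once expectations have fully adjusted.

AD shifts right: new AD is y = 2530 − 5p. With pᵉ = 150, SRAS is y = 1060 + 5p.
Short run: 2530 − 5p = 1060 + 5p gives 1470 = 10p, so p = 147 and y = 2530 − 5·147 = 1795.
y = 1795 is below potential 1810; expectations adjust and SRAS shifts right until y = 1810.
Long run: on the new AD curve, 1810 = 2530 − 5p gives p = 144.

Short run: p = 147, y = 1795. Long run: p = 144.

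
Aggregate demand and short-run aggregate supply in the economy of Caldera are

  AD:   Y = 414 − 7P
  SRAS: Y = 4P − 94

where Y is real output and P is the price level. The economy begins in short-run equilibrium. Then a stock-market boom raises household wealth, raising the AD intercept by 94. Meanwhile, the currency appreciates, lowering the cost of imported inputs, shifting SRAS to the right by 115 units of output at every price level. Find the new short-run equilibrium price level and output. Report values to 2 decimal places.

P = 44.27, Y = 198.09

After both shocks: AD is Y = 508 − 7P and SRAS is Y = 21 + 4P.
Setting them equal: 487 = 11P, so P = 44.27.
Substituting into AD, Y = 198.09.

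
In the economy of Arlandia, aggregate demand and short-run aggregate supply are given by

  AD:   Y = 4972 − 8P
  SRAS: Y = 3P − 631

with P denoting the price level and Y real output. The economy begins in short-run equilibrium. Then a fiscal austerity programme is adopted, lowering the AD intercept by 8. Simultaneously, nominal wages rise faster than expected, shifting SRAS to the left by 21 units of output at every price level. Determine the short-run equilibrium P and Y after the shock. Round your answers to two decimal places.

After both shocks: AD is Y = 4964 − 8P and SRAS is Y = 3P − 652.
Setting them equal: 5616 = 11P, so P = 510.55.
Substituting into AD, Y = 879.64.

P = 510.55, Y = 879.64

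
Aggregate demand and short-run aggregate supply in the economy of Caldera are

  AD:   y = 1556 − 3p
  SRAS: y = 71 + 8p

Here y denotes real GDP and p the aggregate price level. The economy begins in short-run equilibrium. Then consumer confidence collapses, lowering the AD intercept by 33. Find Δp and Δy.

Δp = -3, Δy = -24

This is a negative demand shock: AD shifts left.
New AD: y = 1523 − 3p.
Set AD = SRAS: 1523 − 3p = 71 + 8p, so 1452 = 11p and p = 132.
y = 1523 − 3·132 = 1127.
Initially p = 135, y = 1151, so Δp = -3 and Δy = -24.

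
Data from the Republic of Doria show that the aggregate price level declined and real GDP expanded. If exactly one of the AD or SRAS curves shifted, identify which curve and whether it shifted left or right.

P fell and Y rose. An AD shift moves P and Y in the same direction; an SRAS shift moves them in opposite directions.
Here P and Y moved in opposite directions, so the SRAS curve shifted.
Since Y rose, SRAS shifted right.

SRAS shifted right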